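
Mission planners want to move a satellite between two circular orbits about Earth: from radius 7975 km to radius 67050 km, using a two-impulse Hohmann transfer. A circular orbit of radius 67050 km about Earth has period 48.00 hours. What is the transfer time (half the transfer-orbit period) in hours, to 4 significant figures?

From Kepler's third law T² = 4π²r³/μ at r = 67050 km, T = 48.00 hours = 48.00 × 3600 s = 1.728×10^5 s: μ = 4π²r³/T² = 3.98537×10^5 km³/s².
The Hohmann ellipse has a_t = (r₁ + r₂)/2 = 37512.5 km.
Half the transfer-orbit period gives t = π√(a_t³/μ) = 36160 s.
Converting: 36160 s ÷ 3600 s/hour = 10.04 hours.

t = 10.04 hours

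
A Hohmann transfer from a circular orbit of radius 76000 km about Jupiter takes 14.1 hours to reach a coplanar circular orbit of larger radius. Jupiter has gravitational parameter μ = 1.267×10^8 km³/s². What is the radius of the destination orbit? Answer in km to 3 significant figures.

Transfer time t = 14.1 hours = 50760 s, and t = π√(a_t³/μ).
So a_t = (μ t²/π²)^(1/3) = (1.267×10^8 × (50760)² / π²)^(1/3) = 3.2100×10^5 km.
Since a_t = (r₁ + r₂)/2, r₂ = 2a_t − r₁ = 2×3.2100×10^5 − 76000 = 5.660×10^5 km.

r₂ = 5.66×10^5 km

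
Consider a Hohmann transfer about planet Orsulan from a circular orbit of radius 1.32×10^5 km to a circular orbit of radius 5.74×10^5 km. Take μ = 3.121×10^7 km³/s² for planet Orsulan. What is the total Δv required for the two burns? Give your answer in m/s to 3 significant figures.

The Hohmann ellipse has a_t = (r₁ + r₂)/2 = 3.530×10^5 km.
At r₁ the circular-orbit speed is v₁ = √(μ/r₁) = 15.377 km/s.
Transfer-orbit speed at r₁ (vis-viva): v_p = √[μ(2/r₁ − 1/a_t)] = 19.608 km/s.
First burn Δv₁ = |v_p − v₁| = 4.231 km/s.
At r₂, v₂ = √(μ/r₂) = 7.374 km/s.
Transfer-orbit speed at r₂: v_a = √[μ(2/r₂ − 1/a_t)] = 4.509 km/s.
Second burn Δv₂ = |v₂ − v_a| = 2.865 km/s.
Total Δv = Δv₁ + Δv₂ = 7.096 km/s.

Δv = 7100 m/s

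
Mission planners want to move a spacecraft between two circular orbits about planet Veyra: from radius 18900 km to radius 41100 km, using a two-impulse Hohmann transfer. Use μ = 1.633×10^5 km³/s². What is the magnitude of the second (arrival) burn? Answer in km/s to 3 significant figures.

Δv₂ = 0.411 km/s

Semi-major axis of the transfer orbit: a_t = (18900 + 41100)/2 = 30000 km.
On the circular orbit at r = 41100 km, v_c = √(μ/r) = 1.9933 km/s.
Transfer-orbit speed at the same r (vis-viva, a = a_t): v_t = √[μ(2/r − 1/a_t)] = 1.5821 km/s.
Δv₂ = |v_t − v_c| = |1.5821 − 1.9933| = 0.4112 km/s.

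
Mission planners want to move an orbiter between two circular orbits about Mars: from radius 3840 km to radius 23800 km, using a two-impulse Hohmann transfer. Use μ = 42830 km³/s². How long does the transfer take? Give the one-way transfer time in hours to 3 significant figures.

Semi-major axis of the transfer orbit: a_t = (3840 + 23800)/2 = 13820 km.
Transfer time t = π√(a_t³/μ) = π√((13820)³ / 42830) = 24660 s.
Converting: 24660 s ÷ 3600 s/hour = 6.85 hours.

t = 6.85 hours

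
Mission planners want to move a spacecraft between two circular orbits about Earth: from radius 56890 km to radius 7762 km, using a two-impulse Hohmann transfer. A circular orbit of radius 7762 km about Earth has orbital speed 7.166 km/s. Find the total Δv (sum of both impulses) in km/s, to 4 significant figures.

From the circular-orbit relation v² = μ/r at r = 7762 km: μ = v²r = (7.166)² × 7762 = 3.98591×10^5 km³/s².
The Hohmann ellipse has a_t = (r₁ + r₂)/2 = 32326 km.
Circular speed at r₁: v₁ = √(μ/r₁) = √(3.98591×10^5/56890) = 2.647 km/s.
On the transfer ellipse at r₁, v² = μ(2/r − 1/a) gives v_a = √[μ(2/r₁ − 1/a_t)] = 1.297 km/s.
First burn Δv₁ = |v_a − v₁| = 1.350 km/s.
At r₂, v₂ = √(μ/r₂) = 7.166 km/s.
Transfer-orbit speed at r₂: v_p = √[μ(2/r₂ − 1/a_t)] = 9.506 km/s.
Second burn Δv₂ = |v₂ − v_p| = 2.340 km/s.
Total Δv = Δv₁ + Δv₂ = 3.690 km/s.

Δv = 3.690 km/s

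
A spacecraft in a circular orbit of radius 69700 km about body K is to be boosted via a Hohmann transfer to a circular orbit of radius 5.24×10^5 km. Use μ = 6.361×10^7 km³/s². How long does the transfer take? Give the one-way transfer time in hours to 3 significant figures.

t = 17.7 hours

Transfer-ellipse semi-major axis a_t = (r₁ + r₂)/2 = (69700 + 5.240×10^5)/2 = 2.9685×10^5 km.
Transfer time t = π√(a_t³/μ) = π√((2.9685×10^5)³ / 6.361×10^7) = 63710 s.
Converting: 63710 s ÷ 3600 s/hour = 17.7 hours.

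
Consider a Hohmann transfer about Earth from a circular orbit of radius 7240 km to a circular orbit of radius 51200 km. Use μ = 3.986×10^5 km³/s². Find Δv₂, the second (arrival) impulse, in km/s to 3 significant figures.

Transfer-ellipse semi-major axis a_t = (r₁ + r₂)/2 = (7240 + 51200)/2 = 29220 km.
On the circular orbit at r = 51200 km, v_c = √(μ/r) = 2.790 km/s.
Vis-viva on the transfer ellipse at r = 51200 km gives v_t = √[μ(2/r − 1/a_t)] = 1.389 km/s.
Δv₂ = |v_t − v_c| = |1.389 − 2.790| = 1.401 km/s.

Δv₂ = 1.40 km/s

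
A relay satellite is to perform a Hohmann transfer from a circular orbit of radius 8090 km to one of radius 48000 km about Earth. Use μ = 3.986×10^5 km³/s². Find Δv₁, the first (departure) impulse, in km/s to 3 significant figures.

Δv₁ = 2.16 km/s

Semi-major axis of the transfer orbit: a_t = (8090 + 48000)/2 = 28045 km.
Circular speed at r = 8090 km: v_c = √(μ/r) = 7.019 km/s.
Vis-viva on the transfer ellipse at r = 8090 km gives v_t = √[μ(2/r − 1/a_t)] = 9.183 km/s.
Δv₁ = |v_t − v_c| = |9.183 − 7.019| = 2.164 km/s.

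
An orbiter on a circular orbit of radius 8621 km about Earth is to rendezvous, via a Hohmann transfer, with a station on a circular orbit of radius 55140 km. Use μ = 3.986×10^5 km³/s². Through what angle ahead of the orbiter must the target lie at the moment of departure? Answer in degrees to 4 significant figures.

The Hohmann ellipse has a_t = (r₁ + r₂)/2 = 31880.5 km.
Transfer time t = π√(a_t³/μ) = 28320 s.
The target's mean motion on its circular orbit is ω₂ = √(μ/r₂³) = 4.876×10^-5 rad/s.
Angle swept by the target during transfer: ω₂·t = 1.381 rad = 79.13°.
Arrival is 180° from departure on the ellipse, so φ = 180° − 79.13° = 100.9°.

φ = 100.9°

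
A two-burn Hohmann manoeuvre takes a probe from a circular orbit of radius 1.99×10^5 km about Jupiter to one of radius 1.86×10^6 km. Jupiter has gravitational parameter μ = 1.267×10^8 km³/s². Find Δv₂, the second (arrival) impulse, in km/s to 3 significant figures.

Δv₂ = 4.62 km/s

Semi-major axis of the transfer orbit: a_t = (1.990×10^5 + 1.860×10^6)/2 = 1.0295×10^6 km.
On the circular orbit at r = 1.860×10^6 km, v_c = √(μ/r) = 8.2534 km/s.
Vis-viva on the transfer ellipse at r = 1.860×10^6 km gives v_t = √[μ(2/r − 1/a_t)] = 3.6287 km/s.
Δv₂ = |v_t − v_c| = |3.6287 − 8.2534| = 4.625 km/s.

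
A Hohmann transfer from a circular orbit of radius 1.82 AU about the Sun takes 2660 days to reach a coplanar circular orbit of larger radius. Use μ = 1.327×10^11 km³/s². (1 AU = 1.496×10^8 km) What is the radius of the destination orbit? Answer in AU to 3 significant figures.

In km: r₁ = 1.82 × 1.496×10^8 = 2.72272×10^8 km.
Transfer time t = 2660 days = 2.29824×10^8 s, and t = π√(a_t³/μ).
So a_t = (μ t²/π²)^(1/3) = (1.327×10^11 × (2.29824×10^8)² / π²)^(1/3) = 8.9218×10^8 km.
Since a_t = (r₁ + r₂)/2, r₂ = 2a_t − r₁ = 2×8.9218×10^8 − 2.72272×10^8 = 1.512088×10^9 km.
In AU: r₂ = 1.512088×10^9 / 1.496×10^8 = 10.1 AU.

r₂ = 10.1 AU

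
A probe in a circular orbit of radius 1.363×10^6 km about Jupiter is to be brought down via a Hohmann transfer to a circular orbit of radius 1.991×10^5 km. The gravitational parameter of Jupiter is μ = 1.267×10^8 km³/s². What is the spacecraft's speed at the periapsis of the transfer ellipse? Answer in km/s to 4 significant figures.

v = 33.32 km/s

The Hohmann ellipse has a_t = (r₁ + r₂)/2 = 7.8105×10^5 km.
The periapsis of the transfer ellipse is at r = 1.991×10^5 km.
From the vis-viva equation, v = √[μ(2/r − 1/a_t)] = 33.32 km/s.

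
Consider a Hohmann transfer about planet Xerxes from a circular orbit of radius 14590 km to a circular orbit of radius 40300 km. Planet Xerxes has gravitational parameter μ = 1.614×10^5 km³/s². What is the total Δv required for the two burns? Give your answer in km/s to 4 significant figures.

Δv = 1.246 km/s

Transfer-ellipse semi-major axis a_t = (r₁ + r₂)/2 = (14590 + 40300)/2 = 27445 km.
Circular speed at r₁: v₁ = √(μ/r₁) = √(1.614×10^5/14590) = 3.32601 km/s.
Transfer-orbit speed at r₁ (vis-viva): v_p = √[μ(2/r₁ − 1/a_t)] = 4.03037 km/s.
First burn Δv₁ = |v_p − v₁| = 0.70436 km/s.
Circular speed at r₂: v₂ = √(μ/r₂) = 2.00124 km/s.
Transfer-orbit speed at r₂: v_a = √[μ(2/r₂ − 1/a_t)] = 1.45913 km/s.
Second burn Δv₂ = |v₂ − v_a| = 0.54211 km/s.
Total Δv = Δv₁ + Δv₂ = 1.246 km/s.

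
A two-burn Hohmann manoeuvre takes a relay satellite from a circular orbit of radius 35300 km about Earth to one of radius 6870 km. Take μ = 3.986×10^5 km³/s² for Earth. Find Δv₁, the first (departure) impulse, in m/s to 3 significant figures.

Δv₁ = 1440 m/s

Transfer-ellipse semi-major axis a_t = (r₁ + r₂)/2 = (35300 + 6870)/2 = 21085 km.
Circular speed at r = 35300 km: v_c = √(μ/r) = 3.360 km/s.
Vis-viva on the transfer ellipse at r = 35300 km gives v_t = √[μ(2/r − 1/a_t)] = 1.918 km/s.
Δv₁ = |v_t − v_c| = |1.918 − 3.360| = 1.442 km/s.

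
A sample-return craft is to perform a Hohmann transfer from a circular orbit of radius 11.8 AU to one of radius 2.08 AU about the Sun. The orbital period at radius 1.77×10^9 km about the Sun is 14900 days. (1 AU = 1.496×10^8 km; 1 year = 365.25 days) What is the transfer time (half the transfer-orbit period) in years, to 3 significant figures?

From Kepler's third law T² = 4π²r³/μ at r = 1.77×10^9 km, T = 14900 days = 14900 × 86400 s = 1.28736×10^9 s: μ = 4π²r³/T² = 1.32093×10^11 km³/s².
In km: r₁ = 11.8 × 1.496×10^8 = 1.76528×10^9 km; r₂ = 2.08 × 1.496×10^8 = 3.11168×10^8 km.
Transfer-ellipse semi-major axis a_t = (r₁ + r₂)/2 = (1.76528×10^9 + 3.11168×10^8)/2 = 1.038224×10^9 km.
Transfer time t = π√(a_t³/μ) = π√((1.038224×10^9)³ / 1.32093×10^11) = 2.892×10^8 s.
Converting: 2.892×10^8 s ÷ 3.15576×10^7 s/year (365.25 × 86400) = 9.16 years.

t = 9.16 years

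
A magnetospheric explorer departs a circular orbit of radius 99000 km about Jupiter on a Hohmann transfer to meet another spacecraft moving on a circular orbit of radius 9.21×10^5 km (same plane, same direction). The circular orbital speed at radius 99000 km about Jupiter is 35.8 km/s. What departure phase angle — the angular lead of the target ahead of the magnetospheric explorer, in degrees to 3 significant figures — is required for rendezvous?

From the circular-orbit relation v² = μ/r at r = 99000 km: μ = v²r = (35.8)² × 99000 = 1.26882×10^8 km³/s².
Semi-major axis of the transfer orbit: a_t = (99000 + 9.210×10^5)/2 = 5.100×10^5 km.
The half-period of the transfer ellipse is t = π√(a_t³/μ) = 1.0158×10^5 s.
The target's mean motion on its circular orbit is ω₂ = √(μ/r₂³) = 1.2744×10^-5 rad/s.
Angle swept by the target during transfer: ω₂·t = 1.2945 rad = 74.17°.
The magnetospheric explorer traverses 180° on the transfer ellipse, so the target must lead by 180° − 74.17° = 106°.

φ = 106°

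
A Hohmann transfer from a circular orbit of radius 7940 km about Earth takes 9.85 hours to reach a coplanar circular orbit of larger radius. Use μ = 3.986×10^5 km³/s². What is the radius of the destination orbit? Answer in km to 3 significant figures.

r₂ = 66100 km

Transfer time t = 9.85 hours = 35460 s, and t = π√(a_t³/μ).
So a_t = (μ t²/π²)^(1/3) = (3.986×10^5 × (35460)² / π²)^(1/3) = 37032 km.
Since a_t = (r₁ + r₂)/2, r₂ = 2a_t − r₁ = 2×37032 − 7940 = 66124 km.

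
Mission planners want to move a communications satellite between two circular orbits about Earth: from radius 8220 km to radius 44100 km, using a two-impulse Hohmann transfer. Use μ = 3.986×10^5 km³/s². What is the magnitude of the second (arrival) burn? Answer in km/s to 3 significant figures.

Δv₂ = 1.32 km/s

Transfer-ellipse semi-major axis a_t = (r₁ + r₂)/2 = (8220 + 44100)/2 = 26160 km.
Circular speed at r = 44100 km: v_c = √(μ/r) = 3.006 km/s.
Transfer-orbit speed at the same r (vis-viva, a = a_t): v_t = √[μ(2/r − 1/a_t)] = 1.685 km/s.
Δv₂ = |v_t − v_c| = |1.685 − 3.006| = 1.321 km/s.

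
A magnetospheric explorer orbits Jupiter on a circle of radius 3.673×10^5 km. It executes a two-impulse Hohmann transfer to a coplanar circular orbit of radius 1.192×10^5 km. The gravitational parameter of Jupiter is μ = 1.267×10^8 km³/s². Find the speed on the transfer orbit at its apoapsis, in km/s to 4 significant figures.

Transfer-ellipse semi-major axis a_t = (r₁ + r₂)/2 = (3.673×10^5 + 1.192×10^5)/2 = 2.4325×10^5 km.
The apoapsis of the transfer ellipse is at r = 3.673×10^5 km.
Applying v² = μ(2/r − 1/a_t): v = 13.00 km/s.

v = 13.00 km/s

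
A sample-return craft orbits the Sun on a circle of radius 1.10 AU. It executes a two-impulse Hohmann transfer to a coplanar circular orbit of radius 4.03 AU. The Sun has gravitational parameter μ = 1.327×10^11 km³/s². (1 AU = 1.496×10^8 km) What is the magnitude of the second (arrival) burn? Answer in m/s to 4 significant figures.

Δv₂ = 5120 m/s

In km: r₁ = 1.10 × 1.496×10^8 = 1.6456×10^8 km; r₂ = 4.03 × 1.496×10^8 = 6.02888×10^8 km.
Transfer-ellipse semi-major axis a_t = (r₁ + r₂)/2 = (1.6456×10^8 + 6.02888×10^8)/2 = 3.83724×10^8 km.
On the circular orbit at r = 6.02888×10^8 km, v_c = √(μ/r) = 14.836 km/s.
Vis-viva on the transfer ellipse at r = 6.02888×10^8 km gives v_t = √[μ(2/r − 1/a_t)] = 9.7156 km/s.
Δv₂ = |v_t − v_c| = |9.7156 − 14.836| = 5.120 km/s.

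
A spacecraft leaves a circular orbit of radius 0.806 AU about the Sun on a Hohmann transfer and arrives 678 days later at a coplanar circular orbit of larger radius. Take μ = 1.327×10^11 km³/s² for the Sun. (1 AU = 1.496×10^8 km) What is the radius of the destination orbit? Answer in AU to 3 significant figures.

In km: r₁ = 0.806 × 1.496×10^8 = 1.205776×10^8 km.
Transfer time t = 678 days = 5.85792×10^7 s, and t = π√(a_t³/μ).
So a_t = (μ t²/π²)^(1/3) = (1.327×10^11 × (5.85792×10^7)² / π²)^(1/3) = 3.5866×10^8 km.
Since a_t = (r₁ + r₂)/2, r₂ = 2a_t − r₁ = 2×3.5866×10^8 − 1.205776×10^8 = 5.967424×10^8 km.
In AU: r₂ = 5.967424×10^8 / 1.496×10^8 = 3.99 AU.

r₂ = 3.99 AU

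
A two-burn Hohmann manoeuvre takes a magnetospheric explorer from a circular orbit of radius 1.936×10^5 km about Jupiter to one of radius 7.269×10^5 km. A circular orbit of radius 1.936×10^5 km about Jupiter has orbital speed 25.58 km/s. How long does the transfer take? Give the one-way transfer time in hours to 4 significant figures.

From the circular-orbit relation v² = μ/r at r = 1.936×10^5 km: μ = v²r = (25.58)² × 1.936×10^5 = 1.26680×10^8 km³/s².
The Hohmann ellipse has a_t = (r₁ + r₂)/2 = 4.6025×10^5 km.
Transfer time t = π√(a_t³/μ) = π√((4.6025×10^5)³ / 1.26680×10^8) = 87150 s.
Converting: 87150 s ÷ 3600 s/hour = 24.21 hours.

t = 24.21 hours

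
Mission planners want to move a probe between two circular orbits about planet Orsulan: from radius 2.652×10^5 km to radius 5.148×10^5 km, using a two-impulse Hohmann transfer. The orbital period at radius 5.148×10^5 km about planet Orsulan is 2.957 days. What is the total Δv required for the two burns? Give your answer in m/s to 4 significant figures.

From Kepler's third law T² = 4π²r³/μ at r = 5.148×10^5 km, T = 2.957 days = 2.957 × 86400 s = 2.554848×10^5 s: μ = 4π²r³/T² = 8.25173×10^7 km³/s².
The Hohmann ellipse has a_t = (r₁ + r₂)/2 = 3.900×10^5 km.
At r₁ the circular-orbit speed is v₁ = √(μ/r₁) = 17.639 km/s.
Transfer-orbit speed at r₁ (v² = μ(2/r − 1/a)): v_p = √[μ(2/r₁ − 1/a_t)] = 20.266 km/s.
First burn Δv₁ = |v_p − v₁| = 2.627 km/s.
At r₂, v₂ = √(μ/r₂) = 12.66 km/s.
Transfer-orbit speed at r₂: v_a = √[μ(2/r₂ − 1/a_t)] = 10.44 km/s.
Second burn Δv₂ = |v₂ − v_a| = 2.220 km/s.
Δv = Δv₁ + Δv₂ = 2.627 + 2.220 = 4.847 km/s.

Δv = 4847 m/s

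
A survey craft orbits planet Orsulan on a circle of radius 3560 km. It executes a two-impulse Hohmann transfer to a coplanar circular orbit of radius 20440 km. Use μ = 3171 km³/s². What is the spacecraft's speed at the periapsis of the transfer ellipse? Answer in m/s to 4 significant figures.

Transfer-ellipse semi-major axis a_t = (r₁ + r₂)/2 = (3560 + 20440)/2 = 12000 km.
At periapsis, r = 3560 km.
Applying v² = μ(2/r − 1/a_t): v = 1.232 km/s.

v = 1232 m/s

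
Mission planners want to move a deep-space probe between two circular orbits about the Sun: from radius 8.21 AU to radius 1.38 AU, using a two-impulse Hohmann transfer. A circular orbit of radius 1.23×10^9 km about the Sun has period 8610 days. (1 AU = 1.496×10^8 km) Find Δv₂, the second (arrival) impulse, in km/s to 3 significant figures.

Δv₂ = 7.82 km/s

From Kepler's third law T² = 4π²r³/μ at r = 1.23×10^9 km, T = 8610 days = 8610 × 86400 s = 7.43904×10^8 s: μ = 4π²r³/T² = 1.32752×10^11 km³/s².
In km: r₁ = 8.21 × 1.496×10^8 = 1.228216×10^9 km; r₂ = 1.38 × 1.496×10^8 = 2.06448×10^8 km.
Transfer-ellipse semi-major axis a_t = (r₁ + r₂)/2 = (1.228216×10^9 + 2.06448×10^8)/2 = 7.17332×10^8 km.
On the circular orbit at r = 2.06448×10^8 km, v_c = √(μ/r) = 25.358 km/s.
Transfer-orbit speed at the same r (vis-viva, a = a_t): v_t = √[μ(2/r − 1/a_t)] = 33.181 km/s.
Δv₂ = |v_t − v_c| = |33.181 − 25.358| = 7.823 km/s.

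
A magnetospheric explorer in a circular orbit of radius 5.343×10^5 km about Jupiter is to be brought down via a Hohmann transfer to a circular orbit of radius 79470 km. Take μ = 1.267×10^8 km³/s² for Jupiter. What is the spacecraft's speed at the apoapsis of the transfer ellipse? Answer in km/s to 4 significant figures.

v = 7.836 km/s

Transfer-ellipse semi-major axis a_t = (r₁ + r₂)/2 = (5.343×10^5 + 79470)/2 = 3.06885×10^5 km.
At apoapsis, r = 5.343×10^5 km.
From the vis-viva equation, v = √[μ(2/r − 1/a_t)] = 7.836 km/s.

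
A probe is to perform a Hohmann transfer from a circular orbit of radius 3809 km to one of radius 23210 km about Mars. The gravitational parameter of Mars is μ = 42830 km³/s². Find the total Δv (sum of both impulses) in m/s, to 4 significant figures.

Semi-major axis of the transfer orbit: a_t = (3809 + 23210)/2 = 13509.5 km.
Circular speed at r₁: v₁ = √(μ/r₁) = √(42830/3809) = 3.353 km/s.
On the transfer ellipse at r₁, v² = μ(2/r − 1/a) gives v_p = √[μ(2/r₁ − 1/a_t)] = 4.395 km/s.
First burn Δv₁ = |v_p − v₁| = 1.042 km/s.
At r₂, v₂ = √(μ/r₂) = 1.3584 km/s.
Transfer-orbit speed at r₂: v_a = √[μ(2/r₂ − 1/a_t)] = 0.72131 km/s.
Second burn Δv₂ = |v₂ − v_a| = 0.6371 km/s.
Δv = Δv₁ + Δv₂ = 1.042 + 0.6371 = 1.679 km/s.

Δv = 1679 m/s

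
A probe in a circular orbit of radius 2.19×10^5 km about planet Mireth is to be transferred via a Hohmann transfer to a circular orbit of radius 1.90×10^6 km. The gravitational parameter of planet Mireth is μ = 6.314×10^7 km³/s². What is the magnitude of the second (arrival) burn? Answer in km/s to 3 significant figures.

Semi-major axis of the transfer orbit: a_t = (2.190×10^5 + 1.900×10^6)/2 = 1.0595×10^6 km.
Circular speed at r = 1.900×10^6 km: v_c = √(μ/r) = 5.765 km/s.
Vis-viva on the transfer ellipse at r = 1.900×10^6 km gives v_t = √[μ(2/r − 1/a_t)] = 2.621 km/s.
Δv₂ = |v_t − v_c| = |2.621 − 5.765| = 3.144 km/s.

Δv₂ = 3.14 km/s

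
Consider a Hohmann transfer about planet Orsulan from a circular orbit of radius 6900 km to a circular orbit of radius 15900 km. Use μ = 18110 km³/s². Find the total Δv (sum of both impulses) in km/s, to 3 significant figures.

Δv = 0.530 km/s

Semi-major axis of the transfer orbit: a_t = (6900 + 15900)/2 = 11400 km.
At r₁ the circular-orbit speed is v₁ = √(μ/r₁) = 1.62007 km/s.
Transfer-orbit speed at r₁ (v² = μ(2/r − 1/a)): v_p = √[μ(2/r₁ − 1/a_t)] = 1.91329 km/s.
First burn Δv₁ = |v_p − v₁| = 0.29322 km/s.
At r₂, v₂ = √(μ/r₂) = 1.06724 km/s.
Transfer-orbit speed at r₂: v_a = √[μ(2/r₂ − 1/a_t)] = 0.830296 km/s.
Second burn Δv₂ = |v₂ − v_a| = 0.23694 km/s.
Δv = Δv₁ + Δv₂ = 0.29322 + 0.23694 = 0.5302 km/s.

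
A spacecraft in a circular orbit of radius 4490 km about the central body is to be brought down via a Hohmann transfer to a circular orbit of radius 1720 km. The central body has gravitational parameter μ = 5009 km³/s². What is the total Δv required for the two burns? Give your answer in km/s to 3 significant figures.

Δv = 0.616 km/s

Transfer-ellipse semi-major axis a_t = (r₁ + r₂)/2 = (4490 + 1720)/2 = 3105 km.
At r₁ the circular-orbit speed is v₁ = √(μ/r₁) = 1.0562 km/s.
On the transfer ellipse at r₁, vis-viva gives v_a = √[μ(2/r₁ − 1/a_t)] = 0.78611 km/s.
First burn Δv₁ = |v_a − v₁| = 0.2701 km/s.
At r₂, v₂ = √(μ/r₂) = 1.7065 km/s.
Transfer-orbit speed at r₂: v_p = √[μ(2/r₂ − 1/a_t)] = 2.0521 km/s.
Second burn Δv₂ = |v₂ − v_p| = 0.3456 km/s.
Δv = Δv₁ + Δv₂ = 0.2701 + 0.3456 = 0.6157 km/s.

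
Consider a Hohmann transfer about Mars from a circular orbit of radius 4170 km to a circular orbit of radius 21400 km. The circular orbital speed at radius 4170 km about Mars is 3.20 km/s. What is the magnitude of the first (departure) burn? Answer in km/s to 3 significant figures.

From the circular-orbit relation v² = μ/r at r = 4170 km: μ = v²r = (3.20)² × 4170 = 42700.8 km³/s².
Semi-major axis of the transfer orbit: a_t = (4170 + 21400)/2 = 12785 km.
Circular speed at r = 4170 km: v_c = √(μ/r) = 3.2000 km/s.
Transfer-orbit speed at the same r (vis-viva, a = a_t): v_t = √[μ(2/r − 1/a_t)] = 4.1401 km/s.
Δv₁ = |v_t − v_c| = |4.1401 − 3.2000| = 0.9401 km/s.

Δv₁ = 0.940 km/s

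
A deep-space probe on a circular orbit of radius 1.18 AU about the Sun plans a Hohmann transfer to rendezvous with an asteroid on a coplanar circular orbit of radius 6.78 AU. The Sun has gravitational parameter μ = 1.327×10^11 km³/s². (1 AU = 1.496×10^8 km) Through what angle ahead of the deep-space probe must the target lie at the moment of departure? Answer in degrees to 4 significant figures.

In km: r₁ = 1.18 × 1.496×10^8 = 1.76528×10^8 km; r₂ = 6.78 × 1.496×10^8 = 1.014288×10^9 km.
Transfer-ellipse semi-major axis a_t = (r₁ + r₂)/2 = (1.76528×10^8 + 1.014288×10^9)/2 = 5.95408×10^8 km.
The half-period of the transfer ellipse is t = π√(a_t³/μ) = 1.253×10^8 s.
The target's mean motion on its circular orbit is ω₂ = √(μ/r₂³) = 1.128×10^-8 rad/s.
Angle swept by the target during transfer: ω₂·t = 1.413 rad = 80.96°.
Arrival is 180° from departure on the ellipse, so φ = 180° − 80.96° = 99.04°.

φ = 99.04°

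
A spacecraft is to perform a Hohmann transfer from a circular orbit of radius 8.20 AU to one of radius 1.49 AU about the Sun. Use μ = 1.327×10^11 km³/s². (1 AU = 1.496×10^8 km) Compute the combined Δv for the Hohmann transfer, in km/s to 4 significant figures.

In km: r₁ = 8.20 × 1.496×10^8 = 1.22672×10^9 km; r₂ = 1.49 × 1.496×10^8 = 2.22904×10^8 km.
The Hohmann ellipse has a_t = (r₁ + r₂)/2 = 7.24812×10^8 km.
Circular speed at r₁: v₁ = √(μ/r₁) = √(1.327×10^11/1.22672×10^9) = 10.401 km/s.
Transfer-orbit speed at r₁ (vis-viva): v_a = √[μ(2/r₁ − 1/a_t)] = 5.7678 km/s.
First burn Δv₁ = |v_a − v₁| = 4.633 km/s.
Circular speed at r₂: v₂ = √(μ/r₂) = 24.399 km/s.
Transfer-orbit speed at r₂: v_p = √[μ(2/r₂ − 1/a_t)] = 31.742 km/s.
Second burn Δv₂ = |v₂ − v_p| = 7.343 km/s.
Δv = Δv₁ + Δv₂ = 4.633 + 7.343 = 11.98 km/s.

Δv = 11.98 km/s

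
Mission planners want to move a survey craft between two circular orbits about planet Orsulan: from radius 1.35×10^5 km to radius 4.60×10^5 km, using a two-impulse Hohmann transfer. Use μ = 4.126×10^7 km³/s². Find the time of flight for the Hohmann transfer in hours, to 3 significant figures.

The Hohmann ellipse has a_t = (r₁ + r₂)/2 = 2.975×10^5 km.
Half the transfer-orbit period gives t = π√(a_t³/μ) = 79360 s.
Converting: 79360 s ÷ 3600 s/hour = 22.0 hours.

t = 22.0 hours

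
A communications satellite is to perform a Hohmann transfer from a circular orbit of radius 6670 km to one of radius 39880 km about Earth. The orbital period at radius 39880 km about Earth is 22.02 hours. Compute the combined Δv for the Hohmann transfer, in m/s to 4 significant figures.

From Kepler's third law T² = 4π²r³/μ at r = 39880 km, T = 22.02 hours = 22.02 × 3600 s = 79272 s: μ = 4π²r³/T² = 3.98461×10^5 km³/s².
Semi-major axis of the transfer orbit: a_t = (6670 + 39880)/2 = 23275 km.
Circular speed at r₁: v₁ = √(μ/r₁) = √(3.98461×10^5/6670) = 7.7291 km/s.
On the transfer ellipse at r₁, vis-viva gives v_p = √[μ(2/r₁ − 1/a_t)] = 10.117 km/s.
First burn Δv₁ = |v_p − v₁| = 2.388 km/s.
At r₂, v₂ = √(μ/r₂) = 3.161 km/s.
Transfer-orbit speed at r₂: v_a = √[μ(2/r₂ − 1/a_t)] = 1.692 km/s.
Second burn Δv₂ = |v₂ − v_a| = 1.469 km/s.
Δv = Δv₁ + Δv₂ = 2.388 + 1.469 = 3.857 km/s.

Δv = 3857 m/s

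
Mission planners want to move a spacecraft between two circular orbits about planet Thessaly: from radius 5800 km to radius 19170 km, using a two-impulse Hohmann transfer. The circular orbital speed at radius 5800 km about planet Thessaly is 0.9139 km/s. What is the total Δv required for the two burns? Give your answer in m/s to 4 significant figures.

Δv = 378.6 m/s

From the circular-orbit relation v² = μ/r at r = 5800 km: μ = v²r = (0.9139)² × 5800 = 4844.24 km³/s².
The Hohmann ellipse has a_t = (r₁ + r₂)/2 = 12485 km.
At r₁ the circular-orbit speed is v₁ = √(μ/r₁) = 0.91390 km/s.
On the transfer ellipse at r₁, vis-viva equation gives v_p = √[μ(2/r₁ − 1/a_t)] = 1.1324 km/s.
First burn Δv₁ = |v_p − v₁| = 0.2185 km/s.
At r₂, v₂ = √(μ/r₂) = 0.5027 km/s.
Transfer-orbit speed at r₂: v_a = √[μ(2/r₂ − 1/a_t)] = 0.3426 km/s.
Second burn Δv₂ = |v₂ − v_a| = 0.1601 km/s.
Total Δv = Δv₁ + Δv₂ = 0.3786 km/s.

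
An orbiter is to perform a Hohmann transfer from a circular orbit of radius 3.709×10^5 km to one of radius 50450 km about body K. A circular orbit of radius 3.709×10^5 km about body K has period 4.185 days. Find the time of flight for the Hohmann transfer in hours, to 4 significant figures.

From Kepler's third law T² = 4π²r³/μ at r = 3.709×10^5 km, T = 4.185 days = 4.185 × 86400 s = 3.61584×10^5 s: μ = 4π²r³/T² = 1.54068×10^7 km³/s².
The Hohmann ellipse has a_t = (r₁ + r₂)/2 = 2.10675×10^5 km.
Transfer time t = π√(a_t³/μ) = π√((2.10675×10^5)³ / 1.54068×10^7) = 77400 s.
Converting: 77400 s ÷ 3600 s/hour = 21.50 hours.

t = 21.50 hours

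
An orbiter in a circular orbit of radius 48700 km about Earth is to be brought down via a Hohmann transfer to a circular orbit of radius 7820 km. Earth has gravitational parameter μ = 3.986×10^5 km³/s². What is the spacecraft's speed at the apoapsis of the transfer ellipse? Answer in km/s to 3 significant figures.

v = 1.50 km/s

Semi-major axis of the transfer orbit: a_t = (48700 + 7820)/2 = 28260 km.
At apoapsis, r = 48700 km.
From the vis-viva equation, v = √[μ(2/r − 1/a_t)] = 1.505 km/s.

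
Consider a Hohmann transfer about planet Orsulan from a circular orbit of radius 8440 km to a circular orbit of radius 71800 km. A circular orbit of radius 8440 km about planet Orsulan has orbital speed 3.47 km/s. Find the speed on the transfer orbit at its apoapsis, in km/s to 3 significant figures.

From the circular-orbit relation v² = μ/r at r = 8440 km: μ = v²r = (3.47)² × 8440 = 1.01625×10^5 km³/s².
Semi-major axis of the transfer orbit: a_t = (8440 + 71800)/2 = 40120 km.
At apoapsis, r = 71800 km.
Vis-viva: v = √[μ(2/r − 1/a_t)] = √[1.01625×10^5 × (2/71800 − 1/40120)] = 0.5457 km/s.

v = 0.546 km/s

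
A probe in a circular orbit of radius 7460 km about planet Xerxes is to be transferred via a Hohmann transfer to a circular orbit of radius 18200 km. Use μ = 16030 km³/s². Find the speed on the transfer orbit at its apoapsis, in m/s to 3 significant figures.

v = 716 m/s

Transfer-ellipse semi-major axis a_t = (r₁ + r₂)/2 = (7460 + 18200)/2 = 12830 km.
At apoapsis, r = 18200 km.
From the vis-viva equation, v = √[μ(2/r − 1/a_t)] = 0.7156 km/s.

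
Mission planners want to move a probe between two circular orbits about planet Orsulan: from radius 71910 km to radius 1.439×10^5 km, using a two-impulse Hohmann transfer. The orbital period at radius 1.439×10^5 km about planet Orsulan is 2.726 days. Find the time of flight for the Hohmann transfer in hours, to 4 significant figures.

From Kepler's third law T² = 4π²r³/μ at r = 1.439×10^5 km, T = 2.726 days = 2.726 × 86400 s = 2.355264×10^5 s: μ = 4π²r³/T² = 2.12062×10^6 km³/s².
The Hohmann ellipse has a_t = (r₁ + r₂)/2 = 1.07905×10^5 km.
By Kepler's third law the transfer-orbit period is T = 2π√(a_t³/μ), so t = T/2 = 76470 s.
Converting: 76470 s ÷ 3600 s/hour = 21.24 hours.

t = 21.24 hours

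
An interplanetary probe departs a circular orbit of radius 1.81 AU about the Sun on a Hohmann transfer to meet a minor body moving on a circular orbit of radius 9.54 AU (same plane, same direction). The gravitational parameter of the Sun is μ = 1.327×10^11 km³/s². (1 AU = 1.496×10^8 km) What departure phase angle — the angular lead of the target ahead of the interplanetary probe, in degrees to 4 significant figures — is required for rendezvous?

φ = 97.42°

In km: r₁ = 1.81 × 1.496×10^8 = 2.70776×10^8 km; r₂ = 9.54 × 1.496×10^8 = 1.427184×10^9 km.
Semi-major axis of the transfer orbit: a_t = (2.70776×10^8 + 1.427184×10^9)/2 = 8.4898×10^8 km.
Transfer time t = π√(a_t³/μ) = 2.13334×10^8 s.
Target angular speed ω₂ = √(μ/r₂³) = 6.75640×10^-9 rad/s.
Angle swept by the target during transfer: ω₂·t = 1.44137 rad = 82.58°.
Arrival is 180° from departure on the ellipse, so φ = 180° − 82.58° = 97.42°.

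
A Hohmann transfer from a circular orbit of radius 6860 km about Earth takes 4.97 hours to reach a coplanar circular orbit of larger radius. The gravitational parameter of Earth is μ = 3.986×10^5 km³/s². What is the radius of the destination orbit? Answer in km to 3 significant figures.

r₂ = 40100 km

Transfer time t = 4.97 hours = 17892 s, and t = π√(a_t³/μ).
So a_t = (μ t²/π²)^(1/3) = (3.986×10^5 × (17892)² / π²)^(1/3) = 23470 km.
Since a_t = (r₁ + r₂)/2, r₂ = 2a_t − r₁ = 2×23470 − 6860 = 40080 km.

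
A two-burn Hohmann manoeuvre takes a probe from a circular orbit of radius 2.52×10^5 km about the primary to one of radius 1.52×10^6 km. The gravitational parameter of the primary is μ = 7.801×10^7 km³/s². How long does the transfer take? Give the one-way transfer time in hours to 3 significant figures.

t = 82.4 hours

The Hohmann ellipse has a_t = (r₁ + r₂)/2 = 8.860×10^5 km.
By Kepler's third law the transfer-orbit period is T = 2π√(a_t³/μ), so t = T/2 = 2.966×10^5 s.
Converting: 2.966×10^5 s ÷ 3600 s/hour = 82.4 hours.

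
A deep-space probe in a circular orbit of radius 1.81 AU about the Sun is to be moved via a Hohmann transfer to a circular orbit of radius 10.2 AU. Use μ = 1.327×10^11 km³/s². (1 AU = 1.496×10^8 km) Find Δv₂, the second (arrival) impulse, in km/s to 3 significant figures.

Δv₂ = 4.21 km/s

In km: r₁ = 1.81 × 1.496×10^8 = 2.70776×10^8 km; r₂ = 10.2 × 1.496×10^8 = 1.52592×10^9 km.
Semi-major axis of the transfer orbit: a_t = (2.70776×10^8 + 1.52592×10^9)/2 = 8.98348×10^8 km.
On the circular orbit at r = 1.52592×10^9 km, v_c = √(μ/r) = 9.3254 km/s.
Vis-viva on the transfer ellipse at r = 1.52592×10^9 km gives v_t = √[μ(2/r − 1/a_t)] = 5.1198 km/s.
Δv₂ = |v_t − v_c| = |5.1198 − 9.3254| = 4.206 km/s.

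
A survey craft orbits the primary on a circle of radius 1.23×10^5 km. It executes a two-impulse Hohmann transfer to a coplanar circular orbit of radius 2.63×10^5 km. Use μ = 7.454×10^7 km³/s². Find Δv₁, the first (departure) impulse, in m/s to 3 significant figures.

Δv₁ = 4120 m/s

Transfer-ellipse semi-major axis a_t = (r₁ + r₂)/2 = (1.230×10^5 + 2.630×10^5)/2 = 1.930×10^5 km.
On the circular orbit at r = 1.230×10^5 km, v_c = √(μ/r) = 24.62 km/s.
Vis-viva on the transfer ellipse at r = 1.230×10^5 km gives v_t = √[μ(2/r − 1/a_t)] = 28.74 km/s.
Δv₁ = |v_t − v_c| = |28.74 − 24.62| = 4.120 km/s.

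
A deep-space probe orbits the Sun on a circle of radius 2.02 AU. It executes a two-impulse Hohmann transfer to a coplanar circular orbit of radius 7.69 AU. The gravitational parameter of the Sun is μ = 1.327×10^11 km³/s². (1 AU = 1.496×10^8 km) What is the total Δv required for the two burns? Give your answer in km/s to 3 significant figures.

In km: r₁ = 2.02 × 1.496×10^8 = 3.02192×10^8 km; r₂ = 7.69 × 1.496×10^8 = 1.150424×10^9 km.
Transfer-ellipse semi-major axis a_t = (r₁ + r₂)/2 = (3.02192×10^8 + 1.150424×10^9)/2 = 7.26308×10^8 km.
Circular speed at r₁: v₁ = √(μ/r₁) = √(1.327×10^11/3.02192×10^8) = 20.955 km/s.
On the transfer ellipse at r₁, vis-viva equation gives v_p = √[μ(2/r₁ − 1/a_t)] = 26.373 km/s.
First burn Δv₁ = |v_p − v₁| = 5.418 km/s.
Circular speed at r₂: v₂ = √(μ/r₂) = 10.74 km/s.
Transfer-orbit speed at r₂: v_a = √[μ(2/r₂ − 1/a_t)] = 6.928 km/s.
Second burn Δv₂ = |v₂ − v_a| = 3.812 km/s.
Δv = Δv₁ + Δv₂ = 5.418 + 3.812 = 9.230 km/s.

Δv = 9.23 km/s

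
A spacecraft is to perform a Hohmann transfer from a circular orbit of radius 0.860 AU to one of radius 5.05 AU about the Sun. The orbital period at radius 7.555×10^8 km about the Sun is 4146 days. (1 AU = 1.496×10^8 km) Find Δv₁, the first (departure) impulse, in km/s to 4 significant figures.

Δv₁ = 9.867 km/s

From Kepler's third law T² = 4π²r³/μ at r = 7.555×10^8 km, T = 4146 days = 4146 × 86400 s = 3.582144×10^8 s: μ = 4π²r³/T² = 1.32671×10^11 km³/s².
In km: r₁ = 0.860 × 1.496×10^8 = 1.28656×10^8 km; r₂ = 5.05 × 1.496×10^8 = 7.5548×10^8 km.
The Hohmann ellipse has a_t = (r₁ + r₂)/2 = 4.42068×10^8 km.
On the circular orbit at r = 1.28656×10^8 km, v_c = √(μ/r) = 32.1125 km/s.
Vis-viva on the transfer ellipse at r = 1.28656×10^8 km gives v_t = √[μ(2/r − 1/a_t)] = 41.9798 km/s.
Δv₁ = |v_t − v_c| = |41.9798 − 32.1125| = 9.867 km/s.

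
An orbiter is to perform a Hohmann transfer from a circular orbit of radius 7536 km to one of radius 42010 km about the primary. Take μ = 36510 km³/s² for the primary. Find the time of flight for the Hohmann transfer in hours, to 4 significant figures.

t = 17.81 hours

The Hohmann ellipse has a_t = (r₁ + r₂)/2 = 24773 km.
Transfer time t = π√(a_t³/μ) = π√((24773)³ / 36510) = 64110 s.
Converting: 64110 s ÷ 3600 s/hour = 17.81 hours.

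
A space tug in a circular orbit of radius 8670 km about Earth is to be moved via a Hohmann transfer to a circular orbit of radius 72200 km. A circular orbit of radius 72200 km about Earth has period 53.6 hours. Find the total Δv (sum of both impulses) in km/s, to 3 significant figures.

Δv = 3.54 km/s

From Kepler's third law T² = 4π²r³/μ at r = 72200 km, T = 53.6 hours = 53.6 × 3600 s = 1.9296×10^5 s: μ = 4π²r³/T² = 3.99059×10^5 km³/s².
Transfer-ellipse semi-major axis a_t = (r₁ + r₂)/2 = (8670 + 72200)/2 = 40435 km.
At r₁ the circular-orbit speed is v₁ = √(μ/r₁) = 6.78436 km/s.
Transfer-orbit speed at r₁ (v² = μ(2/r − 1/a)): v_p = √[μ(2/r₁ − 1/a_t)] = 9.06564 km/s.
First burn Δv₁ = |v_p − v₁| = 2.2813 km/s.
Circular speed at r₂: v₂ = √(μ/r₂) = 2.3510 km/s.
Transfer-orbit speed at r₂: v_a = √[μ(2/r₂ − 1/a_t)] = 1.0886 km/s.
Second burn Δv₂ = |v₂ − v_a| = 1.2624 km/s.
Total Δv = Δv₁ + Δv₂ = 3.544 km/s.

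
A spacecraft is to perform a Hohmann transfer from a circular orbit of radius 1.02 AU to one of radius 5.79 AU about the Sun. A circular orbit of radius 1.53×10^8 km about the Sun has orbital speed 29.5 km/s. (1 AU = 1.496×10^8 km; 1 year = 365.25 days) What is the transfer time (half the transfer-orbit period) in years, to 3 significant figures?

From the circular-orbit relation v² = μ/r at r = 1.53×10^8 km: μ = v²r = (29.5)² × 1.53×10^8 = 1.33148×10^11 km³/s².
In km: r₁ = 1.02 × 1.496×10^8 = 1.52592×10^8 km; r₂ = 5.79 × 1.496×10^8 = 8.66184×10^8 km.
The Hohmann ellipse has a_t = (r₁ + r₂)/2 = 5.09388×10^8 km.
By Kepler's third law the transfer-orbit period is T = 2π√(a_t³/μ), so t = T/2 = 9.898×10^7 s.
Converting: 9.898×10^7 s ÷ 3.15576×10^7 s/year (365.25 × 86400) = 3.14 years.

t = 3.14 years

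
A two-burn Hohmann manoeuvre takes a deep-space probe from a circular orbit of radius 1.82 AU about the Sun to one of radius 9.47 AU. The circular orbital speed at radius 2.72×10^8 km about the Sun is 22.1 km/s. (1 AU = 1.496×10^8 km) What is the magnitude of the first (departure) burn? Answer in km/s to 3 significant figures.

From the circular-orbit relation v² = μ/r at r = 2.72×10^8 km: μ = v²r = (22.1)² × 2.72×10^8 = 1.32848×10^11 km³/s².
In km: r₁ = 1.82 × 1.496×10^8 = 2.72272×10^8 km; r₂ = 9.47 × 1.496×10^8 = 1.416712×10^9 km.
Transfer-ellipse semi-major axis a_t = (r₁ + r₂)/2 = (2.72272×10^8 + 1.416712×10^9)/2 = 8.44492×10^8 km.
On the circular orbit at r = 2.72272×10^8 km, v_c = √(μ/r) = 22.089 km/s.
Transfer-orbit speed at the same r (vis-viva, a = a_t): v_t = √[μ(2/r − 1/a_t)] = 28.610 km/s.
Δv₁ = |v_t − v_c| = |28.610 − 22.089| = 6.521 km/s.

Δv₁ = 6.52 km/s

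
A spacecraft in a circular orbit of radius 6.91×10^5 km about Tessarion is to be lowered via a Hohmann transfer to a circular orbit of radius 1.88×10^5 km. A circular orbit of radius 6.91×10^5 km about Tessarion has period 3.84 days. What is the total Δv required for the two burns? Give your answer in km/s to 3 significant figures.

From Kepler's third law T² = 4π²r³/μ at r = 6.91×10^5 km, T = 3.84 days = 3.84 × 86400 s = 3.31776×10^5 s: μ = 4π²r³/T² = 1.18332×10^8 km³/s².
Semi-major axis of the transfer orbit: a_t = (6.910×10^5 + 1.880×10^5)/2 = 4.395×10^5 km.
Circular speed at r₁: v₁ = √(μ/r₁) = √(1.18332×10^8/6.910×10^5) = 13.086 km/s.
On the transfer ellipse at r₁, v² = μ(2/r − 1/a) gives v_a = √[μ(2/r₁ − 1/a_t)] = 8.5588 km/s.
First burn Δv₁ = |v_a − v₁| = 4.527 km/s.
Circular speed at r₂: v₂ = √(μ/r₂) = 25.09 km/s.
Transfer-orbit speed at r₂: v_p = √[μ(2/r₂ − 1/a_t)] = 31.46 km/s.
Second burn Δv₂ = |v₂ − v_p| = 6.370 km/s.
Total Δv = Δv₁ + Δv₂ = 10.90 km/s.

Δv = 10.9 km/s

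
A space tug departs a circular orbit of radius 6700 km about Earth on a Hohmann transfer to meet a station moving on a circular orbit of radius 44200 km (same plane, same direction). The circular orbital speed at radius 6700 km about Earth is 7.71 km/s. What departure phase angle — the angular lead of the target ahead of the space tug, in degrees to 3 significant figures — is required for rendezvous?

From the circular-orbit relation v² = μ/r at r = 6700 km: μ = v²r = (7.71)² × 6700 = 3.98275×10^5 km³/s².
Semi-major axis of the transfer orbit: a_t = (6700 + 44200)/2 = 25450 km.
The half-period of the transfer ellipse is t = π√(a_t³/μ) = 20211 s.
Target angular speed ω₂ = √(μ/r₂³) = 6.7914×10^-5 rad/s.
Angle swept by the target during transfer: ω₂·t = 1.3726 rad = 78.64°.
Arrival is 180° from departure on the ellipse, so φ = 180° − 78.64° = 101°.

φ = 101°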